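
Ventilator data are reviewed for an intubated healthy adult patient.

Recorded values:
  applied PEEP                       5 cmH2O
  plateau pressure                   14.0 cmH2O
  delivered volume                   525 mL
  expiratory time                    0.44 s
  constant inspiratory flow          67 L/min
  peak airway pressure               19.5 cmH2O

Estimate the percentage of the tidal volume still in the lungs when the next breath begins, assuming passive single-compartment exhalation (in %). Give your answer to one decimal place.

Flow: 67 L/min ÷ 60 = 1.1167 L/s.
R = (PIP − Pplat)/V̇ = (19.5 − 14.0) / 1.1167 = 5.5/1.1167 = 4.925 cmH2O·s/L.
C = Vt/(Pplat − PEEP) = 525.0 / (14.0 − 5) = 525.0/9.0 = 58.333 mL/cmH2O.
τ = R × C = 4.925 × 0.05833 L/cmH2O = 0.2873 s.
Fraction remaining at end-expiration = e^(−Te/τ) = e^(−0.44/0.2873) = 0.2162 → 21.62%.

21.6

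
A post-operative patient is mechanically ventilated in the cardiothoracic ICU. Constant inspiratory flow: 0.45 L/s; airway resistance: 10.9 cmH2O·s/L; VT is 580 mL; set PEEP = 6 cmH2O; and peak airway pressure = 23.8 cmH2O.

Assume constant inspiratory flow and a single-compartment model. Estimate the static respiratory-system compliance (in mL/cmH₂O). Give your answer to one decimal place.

Equation of motion (constant flow): PIP = Vt/C + R·V̇ + PEEP.
Vt/C = PIP − R·V̇ − PEEP = 23.8 − 10.9×0.45 − 6 = 23.8 − 4.905 − 6 = 12.895 cmH2O.
C = Vt / 12.895 = 580 / 12.895 = 44.979 mL/cmH2O.

45.0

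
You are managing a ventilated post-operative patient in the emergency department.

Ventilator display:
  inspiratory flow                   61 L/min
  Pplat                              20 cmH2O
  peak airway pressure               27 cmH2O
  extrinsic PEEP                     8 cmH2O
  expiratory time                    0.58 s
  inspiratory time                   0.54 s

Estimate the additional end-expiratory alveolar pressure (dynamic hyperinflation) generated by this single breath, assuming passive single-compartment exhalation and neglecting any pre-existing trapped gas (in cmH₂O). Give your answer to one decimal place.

Flow: 61 L/min ÷ 60 = 1.0167 L/s.
Vt = flow × Ti = 1.0167 L/s × 0.54 s × 1000 mL/L = 549.02 mL.
R = (PIP − Pplat)/V̇ = (27 − 20) / 1.0167 = 7.0/1.0167 = 6.885 cmH2O·s/L.
C = Vt/(Pplat − PEEP) = 549.02 / (20 − 8) = 549.02/12.0 = 45.752 mL/cmH2O.
τ = R × C = 6.885 × 0.04575 L/cmH2O = 0.315 s.
Fraction remaining = e^(−Te/τ) = e^(−0.58/0.315) = 0.1586; trapped volume = 549.02 × 0.1586 = 87.075 mL.
Additional alveolar pressure from trapping ≈ V_trapped / C = 87.075 / 45.752 = 1.903 cmH2O.

1.9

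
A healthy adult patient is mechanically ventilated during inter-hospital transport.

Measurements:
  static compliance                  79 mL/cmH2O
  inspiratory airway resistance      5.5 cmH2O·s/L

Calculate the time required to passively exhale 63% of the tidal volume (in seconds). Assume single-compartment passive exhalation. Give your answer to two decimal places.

0.43

τ = R × C = 5.5 × 79 mL/cmH2O = 5.5 × 0.079 L/cmH2O = 0.4345 s.
Exhaled fraction f = 1 − e^(−t/τ) → t = −τ·ln(1 − f) = −0.4345·ln(0.37) = 0.432 s.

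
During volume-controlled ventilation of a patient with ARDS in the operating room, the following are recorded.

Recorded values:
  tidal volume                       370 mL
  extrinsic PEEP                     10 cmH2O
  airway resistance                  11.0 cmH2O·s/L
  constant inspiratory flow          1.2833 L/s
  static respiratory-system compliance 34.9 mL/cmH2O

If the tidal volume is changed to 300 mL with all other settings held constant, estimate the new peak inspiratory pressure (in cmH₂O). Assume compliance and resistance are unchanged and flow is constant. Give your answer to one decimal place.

PIP = Vt/C + R·V̇ + PEEP (constant-flow equation of motion).
Only the elastic term changes: ΔPIP = ΔVt / C = (300 − 370) / 34.9 = -2.006 cmH2O.
Original PIP = 370/34.9 + 11.0×1.2833 + 10 = 34.718 cmH2O; new PIP = 34.718 + (-2.006) = 32.712 cmH2O.

32.7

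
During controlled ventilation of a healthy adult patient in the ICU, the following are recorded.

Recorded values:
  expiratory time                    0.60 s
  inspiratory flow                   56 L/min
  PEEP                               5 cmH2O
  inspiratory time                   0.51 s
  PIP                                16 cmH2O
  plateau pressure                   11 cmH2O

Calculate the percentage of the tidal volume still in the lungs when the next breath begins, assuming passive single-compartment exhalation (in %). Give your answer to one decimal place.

Flow: 56 L/min ÷ 60 = 0.9333 L/s.
Vt = flow × Ti = 0.9333 L/s × 0.51 s × 1000 mL/L = 475.98 mL.
R = (PIP − Pplat)/V̇ = (16 − 11) / 0.9333 = 5.0/0.9333 = 5.357 cmH2O·s/L.
C = Vt/(Pplat − PEEP) = 475.98 / (11 − 5) = 475.98/6.0 = 79.33 mL/cmH2O.
τ = R × C = 5.357 × 0.07933 L/cmH2O = 0.425 s.
Fraction remaining at end-expiration = e^(−Te/τ) = e^(−0.60/0.425) = 0.2437 → 24.37%.

24.4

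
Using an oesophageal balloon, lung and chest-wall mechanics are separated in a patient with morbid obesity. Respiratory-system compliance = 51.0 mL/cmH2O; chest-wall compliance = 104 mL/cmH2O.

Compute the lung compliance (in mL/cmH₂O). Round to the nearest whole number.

100

1/CL = 1/Crs − 1/Ccw.
1/CL = 1/51.0 − 1/104 = 0.009992.
CL = 100.08 mL/cmH2O.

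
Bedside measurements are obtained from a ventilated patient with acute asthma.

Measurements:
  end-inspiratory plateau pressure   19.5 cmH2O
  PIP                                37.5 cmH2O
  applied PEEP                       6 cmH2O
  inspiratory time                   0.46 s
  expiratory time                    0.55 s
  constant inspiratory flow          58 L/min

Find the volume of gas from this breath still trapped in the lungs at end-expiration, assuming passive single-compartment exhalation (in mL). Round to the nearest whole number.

Flow: 58 L/min ÷ 60 = 0.9667 L/s.
Vt = flow × Ti = 0.9667 L/s × 0.46 s × 1000 mL/L = 444.68 mL.
R = (PIP − Pplat)/V̇ = (37.5 − 19.5) / 0.9667 = 18.0/0.9667 = 18.62 cmH2O·s/L.
C = Vt/(Pplat − PEEP) = 444.68 / (19.5 − 6) = 444.68/13.5 = 32.939 mL/cmH2O.
τ = R × C = 18.62 × 0.03294 L/cmH2O = 0.6133 s.
Fraction remaining = e^(−Te/τ) = e^(−0.55/0.6133) = 0.4079.
Trapped volume = 444.68 × 0.4079 = 181.38 mL.

181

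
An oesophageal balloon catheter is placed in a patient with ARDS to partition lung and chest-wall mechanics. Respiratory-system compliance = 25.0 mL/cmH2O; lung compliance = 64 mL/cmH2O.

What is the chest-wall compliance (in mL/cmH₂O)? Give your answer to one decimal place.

41.0

1/Ccw = 1/Crs − 1/CL.
1/Ccw = 1/25.0 − 1/64 = 0.02438.
Ccw = 41.017 mL/cmH2O.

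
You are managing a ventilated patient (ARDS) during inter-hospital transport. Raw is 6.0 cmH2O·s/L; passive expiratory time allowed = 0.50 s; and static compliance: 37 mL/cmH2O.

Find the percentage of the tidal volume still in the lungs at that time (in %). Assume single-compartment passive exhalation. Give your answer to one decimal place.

τ = R × C = 6.0 × 37 mL/cmH2O = 6.0 × 0.037 L/cmH2O = 0.222 s.
Passive exhalation: V(t)/V₀ = e^(−t/τ) = e^(−0.50/0.222) = 0.1052.
Fraction remaining = 0.1052 → 10.52%.

10.5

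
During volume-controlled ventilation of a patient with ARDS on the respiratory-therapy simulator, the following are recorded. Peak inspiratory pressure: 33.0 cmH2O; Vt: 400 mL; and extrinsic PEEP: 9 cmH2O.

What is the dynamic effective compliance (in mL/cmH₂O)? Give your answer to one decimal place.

Dynamic compliance = Vt / (PIP − PEEP) = 400 / (33.0 − 9) = 400 / 24.0 = 16.667 mL/cmH2O.

16.7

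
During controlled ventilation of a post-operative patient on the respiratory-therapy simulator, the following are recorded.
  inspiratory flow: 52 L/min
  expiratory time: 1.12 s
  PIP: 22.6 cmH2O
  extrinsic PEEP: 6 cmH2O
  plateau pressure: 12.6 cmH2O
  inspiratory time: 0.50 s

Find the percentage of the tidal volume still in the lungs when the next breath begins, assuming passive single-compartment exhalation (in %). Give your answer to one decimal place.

22.8

Flow: 52 L/min ÷ 60 = 0.8667 L/s.
Vt = flow × Ti = 0.8667 L/s × 0.50 s × 1000 mL/L = 433.35 mL.
R = (PIP − Pplat)/V̇ = (22.6 − 12.6) / 0.8667 = 10.0/0.8667 = 11.538 cmH2O·s/L.
C = Vt/(Pplat − PEEP) = 433.35 / (12.6 − 6) = 433.35/6.6 = 65.659 mL/cmH2O.
τ = R × C = 11.538 × 0.06566 L/cmH2O = 0.7576 s.
Fraction remaining at end-expiration = e^(−Te/τ) = e^(−1.12/0.7576) = 0.228 → 22.8%.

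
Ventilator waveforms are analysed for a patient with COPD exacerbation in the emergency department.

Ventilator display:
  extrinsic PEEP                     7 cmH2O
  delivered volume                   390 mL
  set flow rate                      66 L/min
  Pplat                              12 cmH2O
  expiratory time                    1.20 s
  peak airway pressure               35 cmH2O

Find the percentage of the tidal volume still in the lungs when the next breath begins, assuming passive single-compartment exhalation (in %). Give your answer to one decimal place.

Flow: 66 L/min ÷ 60 = 1.1 L/s.
R = (PIP − Pplat)/V̇ = (35 − 12) / 1.1 = 23.0/1.1 = 20.909 cmH2O·s/L.
C = Vt/(Pplat − PEEP) = 390.0 / (12 − 7) = 390.0/5.0 = 78.0 mL/cmH2O.
τ = R × C = 20.909 × 0.078 L/cmH2O = 1.631 s.
Fraction remaining at end-expiration = e^(−Te/τ) = e^(−1.20/1.631) = 0.4791 → 47.91%.

47.9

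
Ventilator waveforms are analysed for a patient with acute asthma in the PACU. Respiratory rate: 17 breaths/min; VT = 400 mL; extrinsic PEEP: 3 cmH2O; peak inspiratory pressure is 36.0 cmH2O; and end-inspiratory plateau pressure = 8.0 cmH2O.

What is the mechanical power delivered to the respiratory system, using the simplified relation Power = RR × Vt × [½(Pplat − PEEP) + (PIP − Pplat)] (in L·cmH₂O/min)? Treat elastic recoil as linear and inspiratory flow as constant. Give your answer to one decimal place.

207.4

Per-breath work = Vt × [½(Pplat−PEEP) + (PIP−Pplat)] = 0.400 × [0.5×5.0 + 28.0] = 0.400 × 30.5 = 12.2 L·cmH2O.
Power = 17 × 12.2 = 207.4 L·cmH2O/min.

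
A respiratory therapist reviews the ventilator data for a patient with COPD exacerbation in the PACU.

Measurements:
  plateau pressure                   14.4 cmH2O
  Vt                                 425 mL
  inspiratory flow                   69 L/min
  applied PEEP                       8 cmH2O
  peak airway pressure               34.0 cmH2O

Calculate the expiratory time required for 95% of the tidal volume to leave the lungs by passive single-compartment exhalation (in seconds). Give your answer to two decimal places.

3.39

Flow: 69 L/min ÷ 60 = 1.15 L/s.
R = (PIP − Pplat)/V̇ = (34.0 − 14.4) / 1.15 = 19.6/1.15 = 17.043 cmH2O·s/L.
C = Vt/(Pplat − PEEP) = 425.0 / (14.4 − 8) = 425.0/6.4 = 66.406 mL/cmH2O.
τ = R × C = 17.043 × 0.06641 L/cmH2O = 1.132 s.
t = −τ·ln(1 − 0.95) = −1.132·ln(0.05) = 3.391 s.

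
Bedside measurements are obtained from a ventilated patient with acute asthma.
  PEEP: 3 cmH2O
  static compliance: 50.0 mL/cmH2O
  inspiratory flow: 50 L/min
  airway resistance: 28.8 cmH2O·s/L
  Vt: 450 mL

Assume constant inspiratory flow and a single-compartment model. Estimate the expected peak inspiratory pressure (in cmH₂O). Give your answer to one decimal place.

36.0

Flow: 50 L/min ÷ 60 = 0.8333 L/s.
Equation of motion (constant flow): PIP = Vt/C + R·V̇ + PEEP.
PIP = 450/50.0 + 28.8×0.8333 + 3 = 9.0 + 23.999 + 3 = 35.999 cmH2O.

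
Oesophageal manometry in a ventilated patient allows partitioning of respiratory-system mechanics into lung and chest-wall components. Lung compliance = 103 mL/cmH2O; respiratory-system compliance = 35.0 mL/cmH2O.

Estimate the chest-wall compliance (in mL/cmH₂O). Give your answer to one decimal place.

1/Ccw = 1/Crs − 1/CL.
1/Ccw = 1/35.0 − 1/103 = 0.01886.
Ccw = 53.022 mL/cmH2O.

53.0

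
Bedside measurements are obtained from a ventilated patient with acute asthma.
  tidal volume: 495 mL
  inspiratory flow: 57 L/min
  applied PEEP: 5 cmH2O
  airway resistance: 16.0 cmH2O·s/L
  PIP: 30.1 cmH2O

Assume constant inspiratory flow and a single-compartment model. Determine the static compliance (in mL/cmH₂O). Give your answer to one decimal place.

Flow: 57 L/min ÷ 60 = 0.95 L/s.
Equation of motion (constant flow): PIP = Vt/C + R·V̇ + PEEP.
Vt/C = PIP − R·V̇ − PEEP = 30.1 − 16.0×0.95 − 5 = 30.1 − 15.2 − 5 = 9.9 cmH2O.
C = Vt / 9.9 = 495 / 9.9 = 50.0 mL/cmH2O.

50.0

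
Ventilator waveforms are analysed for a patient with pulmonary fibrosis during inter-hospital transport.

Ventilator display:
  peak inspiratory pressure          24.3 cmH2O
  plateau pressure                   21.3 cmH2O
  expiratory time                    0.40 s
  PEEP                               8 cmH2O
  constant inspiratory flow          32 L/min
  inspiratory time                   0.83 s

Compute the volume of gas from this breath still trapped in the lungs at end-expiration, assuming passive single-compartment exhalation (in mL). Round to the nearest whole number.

52

Flow: 32 L/min ÷ 60 = 0.5333 L/s.
Vt = flow × Ti = 0.5333 L/s × 0.83 s × 1000 mL/L = 442.64 mL.
R = (PIP − Pplat)/V̇ = (24.3 − 21.3) / 0.5333 = 3.0/0.5333 = 5.625 cmH2O·s/L.
C = Vt/(Pplat − PEEP) = 442.64 / (21.3 − 8) = 442.64/13.3 = 33.281 mL/cmH2O.
τ = R × C = 5.625 × 0.03328 L/cmH2O = 0.1872 s.
Fraction remaining = e^(−Te/τ) = e^(−0.40/0.1872) = 0.118.
Trapped volume = 442.64 × 0.118 = 52.232 mL.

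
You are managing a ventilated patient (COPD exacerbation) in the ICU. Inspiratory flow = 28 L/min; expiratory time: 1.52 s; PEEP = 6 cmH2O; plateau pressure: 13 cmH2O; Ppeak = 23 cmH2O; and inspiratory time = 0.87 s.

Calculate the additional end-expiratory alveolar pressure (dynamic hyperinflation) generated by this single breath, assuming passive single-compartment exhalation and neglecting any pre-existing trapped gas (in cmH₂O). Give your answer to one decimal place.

2.1

Flow: 28 L/min ÷ 60 = 0.4667 L/s.
Vt = flow × Ti = 0.4667 L/s × 0.87 s × 1000 mL/L = 406.03 mL.
R = (PIP − Pplat)/V̇ = (23 − 13) / 0.4667 = 10.0/0.4667 = 21.427 cmH2O·s/L.
C = Vt/(Pplat − PEEP) = 406.03 / (13 − 6) = 406.03/7.0 = 58.004 mL/cmH2O.
τ = R × C = 21.427 × 0.058 L/cmH2O = 1.243 s.
Fraction remaining = e^(−Te/τ) = e^(−1.52/1.243) = 0.2944; trapped volume = 406.03 × 0.2944 = 119.54 mL.
Additional alveolar pressure from trapping ≈ V_trapped / C = 119.54 / 58.004 = 2.061 cmH2O.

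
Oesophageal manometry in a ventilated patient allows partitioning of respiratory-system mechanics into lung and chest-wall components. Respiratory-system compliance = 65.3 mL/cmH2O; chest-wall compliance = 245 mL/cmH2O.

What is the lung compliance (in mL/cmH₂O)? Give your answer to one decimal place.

89.0

1/CL = 1/Crs − 1/Ccw.
1/CL = 1/65.3 − 1/245 = 0.01123.
CL = 89.047 mL/cmH2O.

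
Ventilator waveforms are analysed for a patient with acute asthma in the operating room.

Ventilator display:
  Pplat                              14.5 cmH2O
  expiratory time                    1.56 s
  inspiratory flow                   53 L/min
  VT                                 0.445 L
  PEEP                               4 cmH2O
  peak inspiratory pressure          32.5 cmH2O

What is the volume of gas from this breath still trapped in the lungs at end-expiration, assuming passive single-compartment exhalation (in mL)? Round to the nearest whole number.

Flow: 53 L/min ÷ 60 = 0.8833 L/s.
R = (PIP − Pplat)/V̇ = (32.5 − 14.5) / 0.8833 = 18.0/0.8833 = 20.378 cmH2O·s/L.
C = Vt/(Pplat − PEEP) = 445.0 / (14.5 − 4) = 445.0/10.5 = 42.381 mL/cmH2O.
τ = R × C = 20.378 × 0.04238 L/cmH2O = 0.8636 s.
Fraction remaining = e^(−Te/τ) = e^(−1.56/0.8636) = 0.1642.
Trapped volume = 445.0 × 0.1642 = 73.069 mL.

73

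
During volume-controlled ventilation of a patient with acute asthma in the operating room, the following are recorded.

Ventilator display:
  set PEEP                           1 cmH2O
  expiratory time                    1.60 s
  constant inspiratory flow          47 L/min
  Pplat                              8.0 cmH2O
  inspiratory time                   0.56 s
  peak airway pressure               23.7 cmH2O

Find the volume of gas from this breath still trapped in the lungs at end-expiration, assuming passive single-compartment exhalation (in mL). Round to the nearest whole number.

Flow: 47 L/min ÷ 60 = 0.7833 L/s.
Vt = flow × Ti = 0.7833 L/s × 0.56 s × 1000 mL/L = 438.65 mL.
R = (PIP − Pplat)/V̇ = (23.7 − 8.0) / 0.7833 = 15.7/0.7833 = 20.043 cmH2O·s/L.
C = Vt/(Pplat − PEEP) = 438.65 / (8.0 − 1) = 438.65/7.0 = 62.664 mL/cmH2O.
τ = R × C = 20.043 × 0.06266 L/cmH2O = 1.256 s.
Fraction remaining = e^(−Te/τ) = e^(−1.60/1.256) = 0.2797.
Trapped volume = 438.65 × 0.2797 = 122.69 mL.

123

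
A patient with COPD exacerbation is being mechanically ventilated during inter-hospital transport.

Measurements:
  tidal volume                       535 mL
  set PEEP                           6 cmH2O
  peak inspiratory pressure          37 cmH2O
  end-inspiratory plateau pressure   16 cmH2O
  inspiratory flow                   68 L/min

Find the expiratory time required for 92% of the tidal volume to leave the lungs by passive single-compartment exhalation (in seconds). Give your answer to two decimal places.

2.50

Flow: 68 L/min ÷ 60 = 1.1333 L/s.
R = (PIP − Pplat)/V̇ = (37 − 16) / 1.1333 = 21.0/1.1333 = 18.53 cmH2O·s/L.
C = Vt/(Pplat − PEEP) = 535.0 / (16 − 6) = 535.0/10.0 = 53.5 mL/cmH2O.
τ = R × C = 18.53 × 0.0535 L/cmH2O = 0.9914 s.
t = −τ·ln(1 − 0.92) = −0.9914·ln(0.08) = 2.504 s.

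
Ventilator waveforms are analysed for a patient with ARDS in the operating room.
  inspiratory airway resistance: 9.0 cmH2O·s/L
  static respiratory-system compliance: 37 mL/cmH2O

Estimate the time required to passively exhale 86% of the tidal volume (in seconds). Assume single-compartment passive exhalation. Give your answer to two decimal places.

0.65

τ = R × C = 9.0 × 37 mL/cmH2O = 9.0 × 0.037 L/cmH2O = 0.333 s.
Exhaled fraction f = 1 − e^(−t/τ) → t = −τ·ln(1 − f) = −0.333·ln(0.14) = 0.6547 s.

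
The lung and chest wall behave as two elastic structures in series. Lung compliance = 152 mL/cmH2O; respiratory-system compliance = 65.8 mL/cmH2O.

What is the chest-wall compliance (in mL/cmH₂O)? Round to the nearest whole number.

116

1/Ccw = 1/Crs − 1/CL.
1/Ccw = 1/65.8 − 1/152 = 0.008619.
Ccw = 116.02 mL/cmH2O.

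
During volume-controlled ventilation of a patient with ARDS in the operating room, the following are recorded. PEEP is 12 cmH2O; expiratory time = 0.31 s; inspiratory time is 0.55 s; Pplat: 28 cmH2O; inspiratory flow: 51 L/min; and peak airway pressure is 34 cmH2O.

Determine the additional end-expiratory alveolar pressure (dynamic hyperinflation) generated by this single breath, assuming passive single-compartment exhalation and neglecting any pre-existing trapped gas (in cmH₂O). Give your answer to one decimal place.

Flow: 51 L/min ÷ 60 = 0.85 L/s.
Vt = flow × Ti = 0.85 L/s × 0.55 s × 1000 mL/L = 467.5 mL.
R = (PIP − Pplat)/V̇ = (34 − 28) / 0.85 = 6.0/0.85 = 7.059 cmH2O·s/L.
C = Vt/(Pplat − PEEP) = 467.5 / (28 − 12) = 467.5/16.0 = 29.219 mL/cmH2O.
τ = R × C = 7.059 × 0.02922 L/cmH2O = 0.2063 s.
Fraction remaining = e^(−Te/τ) = e^(−0.31/0.2063) = 0.2225; trapped volume = 467.5 × 0.2225 = 104.02 mL.
Additional alveolar pressure from trapping ≈ V_trapped / C = 104.02 / 29.219 = 3.56 cmH2O.

3.6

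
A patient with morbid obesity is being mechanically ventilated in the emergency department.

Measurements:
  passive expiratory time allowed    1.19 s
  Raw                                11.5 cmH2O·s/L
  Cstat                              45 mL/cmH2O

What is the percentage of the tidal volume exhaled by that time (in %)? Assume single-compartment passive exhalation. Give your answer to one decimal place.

τ = R × C = 11.5 × 45 mL/cmH2O = 11.5 × 0.045 L/cmH2O = 0.5175 s.
Passive exhalation: V(t)/V₀ = e^(−t/τ) = e^(−1.19/0.5175) = 0.1003.
Fraction exhaled = 1 − 0.1003 = 0.8997 → 89.97%.

90.0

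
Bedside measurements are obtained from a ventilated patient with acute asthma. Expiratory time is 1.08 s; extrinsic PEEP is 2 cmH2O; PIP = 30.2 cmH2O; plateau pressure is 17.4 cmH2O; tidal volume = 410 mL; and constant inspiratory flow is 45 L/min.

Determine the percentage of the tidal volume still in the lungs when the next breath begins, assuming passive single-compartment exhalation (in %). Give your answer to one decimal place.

9.3

Flow: 45 L/min ÷ 60 = 0.75 L/s.
R = (PIP − Pplat)/V̇ = (30.2 − 17.4) / 0.75 = 12.8/0.75 = 17.067 cmH2O·s/L.
C = Vt/(Pplat − PEEP) = 410.0 / (17.4 − 2) = 410.0/15.4 = 26.623 mL/cmH2O.
τ = R × C = 17.067 × 0.02662 L/cmH2O = 0.4543 s.
Fraction remaining at end-expiration = e^(−Te/τ) = e^(−1.08/0.4543) = 0.0928 → 9.28%.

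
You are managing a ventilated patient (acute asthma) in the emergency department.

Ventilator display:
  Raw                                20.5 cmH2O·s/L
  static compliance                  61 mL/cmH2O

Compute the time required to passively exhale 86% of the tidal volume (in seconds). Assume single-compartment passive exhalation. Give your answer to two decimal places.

2.46

τ = R × C = 20.5 × 61 mL/cmH2O = 20.5 × 0.061 L/cmH2O = 1.251 s.
Exhaled fraction f = 1 − e^(−t/τ) → t = −τ·ln(1 − f) = −1.251·ln(0.14) = 2.46 s.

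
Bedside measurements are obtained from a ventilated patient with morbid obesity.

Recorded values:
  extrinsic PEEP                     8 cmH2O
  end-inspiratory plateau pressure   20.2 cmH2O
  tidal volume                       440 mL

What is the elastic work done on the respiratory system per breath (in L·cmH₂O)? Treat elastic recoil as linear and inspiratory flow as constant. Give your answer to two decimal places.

Elastic work ≈ ½ × (Pplat − PEEP) × Vt = 0.5 × (20.2 − 8) × 0.440 L = 0.5 × 12.2 × 0.440 = 2.684 L·cmH2O.

2.68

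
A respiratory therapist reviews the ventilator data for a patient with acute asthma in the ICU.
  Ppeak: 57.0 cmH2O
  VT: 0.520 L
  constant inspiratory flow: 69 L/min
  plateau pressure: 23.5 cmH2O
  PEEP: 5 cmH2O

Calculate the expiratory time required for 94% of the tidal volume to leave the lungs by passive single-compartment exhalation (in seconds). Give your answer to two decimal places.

2.30

Flow: 69 L/min ÷ 60 = 1.15 L/s.
R = (PIP − Pplat)/V̇ = (57.0 − 23.5) / 1.15 = 33.5/1.15 = 29.13 cmH2O·s/L.
C = Vt/(Pplat − PEEP) = 520.0 / (23.5 − 5) = 520.0/18.5 = 28.108 mL/cmH2O.
τ = R × C = 29.13 × 0.02811 L/cmH2O = 0.8188 s.
t = −τ·ln(1 − 0.94) = −0.8188·ln(0.06) = 2.304 s.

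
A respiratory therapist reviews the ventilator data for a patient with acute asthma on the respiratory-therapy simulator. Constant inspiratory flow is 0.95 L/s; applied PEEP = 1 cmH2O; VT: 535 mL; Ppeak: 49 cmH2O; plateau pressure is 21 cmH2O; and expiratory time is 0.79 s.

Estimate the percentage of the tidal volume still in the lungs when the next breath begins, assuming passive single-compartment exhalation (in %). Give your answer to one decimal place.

36.7

R = (PIP − Pplat)/V̇ = (49 − 21) / 0.95 = 28.0/0.95 = 29.474 cmH2O·s/L.
C = Vt/(Pplat − PEEP) = 535.0 / (21 − 1) = 535.0/20.0 = 26.75 mL/cmH2O.
τ = R × C = 29.474 × 0.02675 L/cmH2O = 0.7884 s.
Fraction remaining at end-expiration = e^(−Te/τ) = e^(−0.79/0.7884) = 0.3671 → 36.71%.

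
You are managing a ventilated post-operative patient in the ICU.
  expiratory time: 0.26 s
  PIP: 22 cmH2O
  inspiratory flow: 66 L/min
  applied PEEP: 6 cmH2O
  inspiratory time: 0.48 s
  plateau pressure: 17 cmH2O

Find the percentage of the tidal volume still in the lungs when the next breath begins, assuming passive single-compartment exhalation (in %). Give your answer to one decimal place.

Flow: 66 L/min ÷ 60 = 1.1 L/s.
Vt = flow × Ti = 1.1 L/s × 0.48 s × 1000 mL/L = 528.0 mL.
R = (PIP − Pplat)/V̇ = (22 − 17) / 1.1 = 5.0/1.1 = 4.545 cmH2O·s/L.
C = Vt/(Pplat − PEEP) = 528.0 / (17 − 6) = 528.0/11.0 = 48.0 mL/cmH2O.
τ = R × C = 4.545 × 0.048 L/cmH2O = 0.2182 s.
Fraction remaining at end-expiration = e^(−Te/τ) = e^(−0.26/0.2182) = 0.3037 → 30.37%.

30.4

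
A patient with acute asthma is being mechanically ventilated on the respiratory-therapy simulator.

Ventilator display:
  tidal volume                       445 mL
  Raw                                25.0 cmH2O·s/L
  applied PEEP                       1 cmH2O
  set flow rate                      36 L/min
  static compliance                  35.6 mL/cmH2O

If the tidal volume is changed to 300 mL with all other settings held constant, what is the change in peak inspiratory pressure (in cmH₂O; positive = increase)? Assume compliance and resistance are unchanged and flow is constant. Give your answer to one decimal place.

PIP = Vt/C + R·V̇ + PEEP (constant-flow equation of motion).
Only the elastic term changes: ΔPIP = ΔVt / C = (300 − 445) / 35.6 = -4.073 cmH2O.

-4.1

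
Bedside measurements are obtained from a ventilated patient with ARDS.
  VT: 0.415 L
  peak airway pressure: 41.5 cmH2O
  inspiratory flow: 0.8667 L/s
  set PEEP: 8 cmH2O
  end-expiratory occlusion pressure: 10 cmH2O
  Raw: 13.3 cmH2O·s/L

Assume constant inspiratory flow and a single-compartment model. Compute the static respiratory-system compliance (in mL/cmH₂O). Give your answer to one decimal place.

Total PEEP = 10 cmH2O (set 8 + intrinsic 2); this is the baseline alveolar pressure.
Equation of motion (constant flow): PIP = Vt/C + R·V̇ + PEEP.
Vt/C = PIP − R·V̇ − PEEP = 41.5 − 13.3×0.8667 − 10 = 41.5 − 11.527 − 10 = 19.973 cmH2O.
C = Vt / 19.973 = 415 / 19.973 = 20.778 mL/cmH2O.

20.8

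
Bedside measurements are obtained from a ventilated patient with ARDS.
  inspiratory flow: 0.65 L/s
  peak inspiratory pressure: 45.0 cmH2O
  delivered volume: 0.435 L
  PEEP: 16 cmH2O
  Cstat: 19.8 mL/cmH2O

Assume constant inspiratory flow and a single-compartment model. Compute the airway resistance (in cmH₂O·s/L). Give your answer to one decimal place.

Equation of motion (constant flow): PIP = Vt/C + R·V̇ + PEEP.
R·V̇ = PIP − Vt/C − PEEP = 45.0 − 435/19.8 − 16 = 45.0 − 21.97 − 16 = 7.03 cmH2O.
R = 7.03 / 0.65 = 10.815 cmH2O·s/L.

10.8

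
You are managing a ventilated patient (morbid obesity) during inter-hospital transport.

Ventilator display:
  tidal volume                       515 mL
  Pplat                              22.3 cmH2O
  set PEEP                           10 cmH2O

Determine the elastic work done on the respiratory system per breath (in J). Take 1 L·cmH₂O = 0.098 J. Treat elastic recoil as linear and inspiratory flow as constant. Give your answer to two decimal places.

0.31

Elastic work ≈ ½ × (Pplat − PEEP) × Vt = 0.5 × (22.3 − 10) × 0.515 L = 0.5 × 12.3 × 0.515 = 3.167 L·cmH2O.
× 0.098 J/(L·cmH2O) → 0.3104 J.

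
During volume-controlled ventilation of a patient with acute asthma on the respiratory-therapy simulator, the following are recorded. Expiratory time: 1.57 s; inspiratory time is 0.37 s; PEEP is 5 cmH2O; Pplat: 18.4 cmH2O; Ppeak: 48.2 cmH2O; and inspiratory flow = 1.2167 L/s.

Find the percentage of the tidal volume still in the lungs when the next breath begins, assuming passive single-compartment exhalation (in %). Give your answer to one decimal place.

14.8

Vt = flow × Ti = 1.2167 L/s × 0.37 s × 1000 mL/L = 450.18 mL.
R = (PIP − Pplat)/V̇ = (48.2 − 18.4) / 1.2167 = 29.8/1.2167 = 24.492 cmH2O·s/L.
C = Vt/(Pplat − PEEP) = 450.18 / (18.4 − 5) = 450.18/13.4 = 33.596 mL/cmH2O.
τ = R × C = 24.492 × 0.0336 L/cmH2O = 0.8229 s.
Fraction remaining at end-expiration = e^(−Te/τ) = e^(−1.57/0.8229) = 0.1484 → 14.84%.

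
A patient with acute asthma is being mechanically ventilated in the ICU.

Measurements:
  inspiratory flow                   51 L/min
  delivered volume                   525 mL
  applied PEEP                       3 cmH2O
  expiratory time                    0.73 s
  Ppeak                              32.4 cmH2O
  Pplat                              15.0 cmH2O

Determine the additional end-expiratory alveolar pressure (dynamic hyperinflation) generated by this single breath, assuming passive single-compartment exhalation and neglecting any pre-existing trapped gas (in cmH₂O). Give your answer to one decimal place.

5.3

Flow: 51 L/min ÷ 60 = 0.85 L/s.
R = (PIP − Pplat)/V̇ = (32.4 − 15.0) / 0.85 = 17.4/0.85 = 20.471 cmH2O·s/L.
C = Vt/(Pplat − PEEP) = 525.0 / (15.0 − 3) = 525.0/12.0 = 43.75 mL/cmH2O.
τ = R × C = 20.471 × 0.04375 L/cmH2O = 0.8956 s.
Fraction remaining = e^(−Te/τ) = e^(−0.73/0.8956) = 0.4426; trapped volume = 525.0 × 0.4426 = 232.37 mL.
Additional alveolar pressure from trapping ≈ V_trapped / C = 232.37 / 43.75 = 5.311 cmH2O.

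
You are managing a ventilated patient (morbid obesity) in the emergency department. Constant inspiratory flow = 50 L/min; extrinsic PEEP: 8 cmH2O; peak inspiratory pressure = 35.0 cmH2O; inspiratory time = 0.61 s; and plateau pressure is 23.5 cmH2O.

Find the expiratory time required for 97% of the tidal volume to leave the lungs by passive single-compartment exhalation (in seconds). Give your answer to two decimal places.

1.59

Flow: 50 L/min ÷ 60 = 0.8333 L/s.
Vt = flow × Ti = 0.8333 L/s × 0.61 s × 1000 mL/L = 508.31 mL.
R = (PIP − Pplat)/V̇ = (35.0 − 23.5) / 0.8333 = 11.5/0.8333 = 13.801 cmH2O·s/L.
C = Vt/(Pplat − PEEP) = 508.31 / (23.5 − 8) = 508.31/15.5 = 32.794 mL/cmH2O.
τ = R × C = 13.801 × 0.03279 L/cmH2O = 0.4525 s.
t = −τ·ln(1 − 0.97) = −0.4525·ln(0.03) = 1.587 s.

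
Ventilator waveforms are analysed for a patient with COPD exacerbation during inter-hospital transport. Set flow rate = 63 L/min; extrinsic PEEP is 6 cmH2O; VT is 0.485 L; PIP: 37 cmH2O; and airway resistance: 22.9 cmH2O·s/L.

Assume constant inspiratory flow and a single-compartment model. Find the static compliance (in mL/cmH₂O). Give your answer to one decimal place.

69.7

Flow: 63 L/min ÷ 60 = 1.05 L/s.
Equation of motion (constant flow): PIP = Vt/C + R·V̇ + PEEP.
Vt/C = PIP − R·V̇ − PEEP = 37 − 22.9×1.05 − 6 = 37 − 24.045 − 6 = 6.955 cmH2O.
C = Vt / 6.955 = 485 / 6.955 = 69.734 mL/cmH2O.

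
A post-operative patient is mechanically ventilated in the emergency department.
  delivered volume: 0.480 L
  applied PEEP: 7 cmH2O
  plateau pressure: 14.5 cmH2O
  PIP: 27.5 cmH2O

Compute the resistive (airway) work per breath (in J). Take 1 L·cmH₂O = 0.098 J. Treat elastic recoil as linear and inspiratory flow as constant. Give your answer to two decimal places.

With constant inspiratory flow the resistive pressure is constant at PIP − Pplat = 27.5 − 14.5 = 13.0 cmH2O, so resistive work = 13.0 × 0.480 = 6.24 L·cmH2O.
× 0.098 J/(L·cmH2O) → 0.6115 J.

0.61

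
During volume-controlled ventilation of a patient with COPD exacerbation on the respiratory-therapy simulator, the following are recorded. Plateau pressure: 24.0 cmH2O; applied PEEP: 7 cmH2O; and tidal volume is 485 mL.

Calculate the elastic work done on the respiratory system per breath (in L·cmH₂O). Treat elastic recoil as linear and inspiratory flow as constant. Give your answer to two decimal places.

Elastic work ≈ ½ × (Pplat − PEEP) × Vt = 0.5 × (24.0 − 7) × 0.485 L = 0.5 × 17.0 × 0.485 = 4.123 L·cmH2O.

4.12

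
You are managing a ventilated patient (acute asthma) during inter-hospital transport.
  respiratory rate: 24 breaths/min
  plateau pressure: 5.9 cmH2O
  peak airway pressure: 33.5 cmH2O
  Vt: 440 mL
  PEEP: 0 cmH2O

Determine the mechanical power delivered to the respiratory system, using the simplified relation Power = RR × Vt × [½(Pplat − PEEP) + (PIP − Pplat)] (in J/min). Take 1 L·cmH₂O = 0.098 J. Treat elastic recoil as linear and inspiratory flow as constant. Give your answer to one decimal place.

31.6

Per-breath work = Vt × [½(Pplat−PEEP) + (PIP−Pplat)] = 0.440 × [0.5×5.9 + 27.6] = 0.440 × 30.55 = 13.442 L·cmH2O.
Power = 24 × 13.442 = 322.61 L·cmH2O/min.
× 0.098 J/(L·cmH2O) → 31.616 J/min.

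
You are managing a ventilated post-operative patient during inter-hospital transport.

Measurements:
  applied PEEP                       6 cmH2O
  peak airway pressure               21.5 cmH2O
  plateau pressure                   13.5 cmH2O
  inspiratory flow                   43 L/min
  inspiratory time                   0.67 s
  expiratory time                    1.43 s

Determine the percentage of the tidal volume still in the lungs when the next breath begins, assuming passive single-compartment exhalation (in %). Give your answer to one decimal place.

13.5

Flow: 43 L/min ÷ 60 = 0.7167 L/s.
Vt = flow × Ti = 0.7167 L/s × 0.67 s × 1000 mL/L = 480.19 mL.
R = (PIP − Pplat)/V̇ = (21.5 − 13.5) / 0.7167 = 8.0/0.7167 = 11.162 cmH2O·s/L.
C = Vt/(Pplat − PEEP) = 480.19 / (13.5 − 6) = 480.19/7.5 = 64.025 mL/cmH2O.
τ = R × C = 11.162 × 0.06403 L/cmH2O = 0.7147 s.
Fraction remaining at end-expiration = e^(−Te/τ) = e^(−1.43/0.7147) = 0.1352 → 13.52%.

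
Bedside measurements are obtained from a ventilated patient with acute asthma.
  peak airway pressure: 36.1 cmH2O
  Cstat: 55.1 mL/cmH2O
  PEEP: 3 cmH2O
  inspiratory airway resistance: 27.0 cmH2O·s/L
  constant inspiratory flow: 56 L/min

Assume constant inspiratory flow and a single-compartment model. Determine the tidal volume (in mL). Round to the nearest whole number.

Flow: 56 L/min ÷ 60 = 0.9333 L/s.
Equation of motion (constant flow): PIP = Vt/C + R·V̇ + PEEP.
Vt/C = PIP − R·V̇ − PEEP = 36.1 − 25.199 − 3 = 7.901 cmH2O.
Vt = C × 7.901 = 55.1 × 7.901 = 435.35 mL.

435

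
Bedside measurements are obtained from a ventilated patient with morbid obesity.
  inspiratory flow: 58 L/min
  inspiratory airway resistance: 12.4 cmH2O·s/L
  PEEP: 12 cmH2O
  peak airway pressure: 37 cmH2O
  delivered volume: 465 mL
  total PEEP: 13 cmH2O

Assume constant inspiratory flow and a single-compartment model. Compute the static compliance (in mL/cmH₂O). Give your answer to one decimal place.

38.7

Flow: 58 L/min ÷ 60 = 0.9667 L/s.
Total PEEP = 13 cmH2O (set 12 + intrinsic 1); this is the baseline alveolar pressure.
Equation of motion (constant flow): PIP = Vt/C + R·V̇ + PEEP.
Vt/C = PIP − R·V̇ − PEEP = 37 − 12.4×0.9667 − 13 = 37 − 11.987 − 13 = 12.013 cmH2O.
C = Vt / 12.013 = 465 / 12.013 = 38.708 mL/cmH2O.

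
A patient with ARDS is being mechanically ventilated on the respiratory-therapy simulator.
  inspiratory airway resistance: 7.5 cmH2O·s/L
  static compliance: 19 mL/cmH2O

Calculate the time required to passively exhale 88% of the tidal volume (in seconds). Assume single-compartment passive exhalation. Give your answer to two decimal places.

τ = R × C = 7.5 × 19 mL/cmH2O = 7.5 × 0.019 L/cmH2O = 0.1425 s.
Exhaled fraction f = 1 − e^(−t/τ) → t = −τ·ln(1 − f) = −0.1425·ln(0.12) = 0.3021 s.

0.30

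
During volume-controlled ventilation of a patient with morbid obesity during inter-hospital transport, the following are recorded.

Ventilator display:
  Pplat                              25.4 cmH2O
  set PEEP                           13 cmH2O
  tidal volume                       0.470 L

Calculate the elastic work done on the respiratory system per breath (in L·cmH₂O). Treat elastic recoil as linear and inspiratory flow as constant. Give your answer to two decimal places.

Elastic work ≈ ½ × (Pplat − PEEP) × Vt = 0.5 × (25.4 − 13) × 0.470 L = 0.5 × 12.4 × 0.470 = 2.914 L·cmH2O.

2.91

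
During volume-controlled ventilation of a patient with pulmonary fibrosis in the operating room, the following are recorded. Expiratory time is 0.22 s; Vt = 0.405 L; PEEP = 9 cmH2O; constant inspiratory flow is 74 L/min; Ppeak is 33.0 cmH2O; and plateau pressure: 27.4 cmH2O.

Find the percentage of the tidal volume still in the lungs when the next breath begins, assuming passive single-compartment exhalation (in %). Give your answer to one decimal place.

Flow: 74 L/min ÷ 60 = 1.2333 L/s.
R = (PIP − Pplat)/V̇ = (33.0 − 27.4) / 1.2333 = 5.6/1.2333 = 4.541 cmH2O·s/L.
C = Vt/(Pplat − PEEP) = 405.0 / (27.4 − 9) = 405.0/18.4 = 22.011 mL/cmH2O.
τ = R × C = 4.541 × 0.02201 L/cmH2O = 0.09995 s.
Fraction remaining at end-expiration = e^(−Te/τ) = e^(−0.22/0.09995) = 0.1107 → 11.07%.

11.1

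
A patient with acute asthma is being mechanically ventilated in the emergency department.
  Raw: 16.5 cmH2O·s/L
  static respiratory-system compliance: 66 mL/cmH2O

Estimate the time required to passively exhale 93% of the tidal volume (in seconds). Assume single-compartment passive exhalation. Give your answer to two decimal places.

2.90

τ = R × C = 16.5 × 66 mL/cmH2O = 16.5 × 0.066 L/cmH2O = 1.089 s.
Exhaled fraction f = 1 − e^(−t/τ) → t = −τ·ln(1 − f) = −1.089·ln(0.07) = 2.896 s.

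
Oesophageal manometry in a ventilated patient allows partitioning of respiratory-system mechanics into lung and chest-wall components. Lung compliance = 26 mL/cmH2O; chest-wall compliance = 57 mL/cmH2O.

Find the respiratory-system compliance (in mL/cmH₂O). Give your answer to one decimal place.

17.9

Lung and chest wall are elastances in series: 1/Crs = 1/CL + 1/Ccw.
1/Crs = 1/26 + 1/57 = 0.05601.
Crs = 17.854 mL/cmH2O.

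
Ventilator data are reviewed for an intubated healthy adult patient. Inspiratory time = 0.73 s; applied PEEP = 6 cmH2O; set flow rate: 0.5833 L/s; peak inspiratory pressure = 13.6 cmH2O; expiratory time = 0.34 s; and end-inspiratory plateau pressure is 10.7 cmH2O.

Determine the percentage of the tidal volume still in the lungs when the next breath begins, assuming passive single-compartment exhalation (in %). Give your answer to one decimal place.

47.0

Vt = flow × Ti = 0.5833 L/s × 0.73 s × 1000 mL/L = 425.81 mL.
R = (PIP − Pplat)/V̇ = (13.6 − 10.7) / 0.5833 = 2.9/0.5833 = 4.972 cmH2O·s/L.
C = Vt/(Pplat − PEEP) = 425.81 / (10.7 − 6) = 425.81/4.7 = 90.598 mL/cmH2O.
τ = R × C = 4.972 × 0.0906 L/cmH2O = 0.4505 s.
Fraction remaining at end-expiration = e^(−Te/τ) = e^(−0.34/0.4505) = 0.4701 → 47.01%.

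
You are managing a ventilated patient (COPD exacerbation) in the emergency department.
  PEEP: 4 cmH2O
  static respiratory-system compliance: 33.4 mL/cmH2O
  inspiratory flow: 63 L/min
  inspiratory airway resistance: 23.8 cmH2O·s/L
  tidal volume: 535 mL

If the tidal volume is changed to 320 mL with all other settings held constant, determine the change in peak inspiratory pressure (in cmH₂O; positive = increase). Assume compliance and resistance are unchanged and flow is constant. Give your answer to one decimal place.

PIP = Vt/C + R·V̇ + PEEP (constant-flow equation of motion).
Only the elastic term changes: ΔPIP = ΔVt / C = (320 − 535) / 33.4 = -6.437 cmH2O.

-6.4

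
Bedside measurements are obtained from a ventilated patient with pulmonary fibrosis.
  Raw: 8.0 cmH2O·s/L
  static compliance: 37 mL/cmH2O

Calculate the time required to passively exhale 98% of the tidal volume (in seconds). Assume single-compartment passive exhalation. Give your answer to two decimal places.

τ = R × C = 8.0 × 37 mL/cmH2O = 8.0 × 0.037 L/cmH2O = 0.296 s.
Exhaled fraction f = 1 − e^(−t/τ) → t = −τ·ln(1 − f) = −0.296·ln(0.02) = 1.158 s.

1.16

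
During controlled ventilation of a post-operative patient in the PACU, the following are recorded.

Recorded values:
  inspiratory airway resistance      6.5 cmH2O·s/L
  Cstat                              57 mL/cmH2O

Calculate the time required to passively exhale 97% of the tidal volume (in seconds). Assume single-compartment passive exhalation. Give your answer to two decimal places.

τ = R × C = 6.5 × 57 mL/cmH2O = 6.5 × 0.057 L/cmH2O = 0.3705 s.
Exhaled fraction f = 1 − e^(−t/τ) → t = −τ·ln(1 − f) = −0.3705·ln(0.03) = 1.299 s.

1.30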